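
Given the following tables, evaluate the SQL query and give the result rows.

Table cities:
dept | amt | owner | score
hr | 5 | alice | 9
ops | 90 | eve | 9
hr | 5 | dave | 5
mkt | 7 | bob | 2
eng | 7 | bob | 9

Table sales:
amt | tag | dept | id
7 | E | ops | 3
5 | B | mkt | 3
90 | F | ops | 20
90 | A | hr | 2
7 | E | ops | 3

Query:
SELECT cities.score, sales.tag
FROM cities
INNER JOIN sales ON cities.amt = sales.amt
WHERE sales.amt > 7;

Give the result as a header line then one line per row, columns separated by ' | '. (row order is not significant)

After JOIN sales (8 rows):
cities.dept | cities.amt | cities.owner | cities.score | sales.amt | sales.tag | sales.dept | sales.id
hr | 5 | alice | 9 | 5 | B | mkt | 3
ops | 90 | eve | 9 | 90 | F | ops | 20
ops | 90 | eve | 9 | 90 | A | hr | 2
hr | 5 | dave | 5 | 5 | B | mkt | 3
mkt | 7 | bob | 2 | 7 | E | ops | 3
mkt | 7 | bob | 2 | 7 | E | ops | 3
eng | 7 | bob | 9 | 7 | E | ops | 3
eng | 7 | bob | 9 | 7 | E | ops | 3
After WHERE (2 rows):
cities.dept | cities.amt | cities.owner | cities.score | sales.amt | sales.tag | sales.dept | sales.id
ops | 90 | eve | 9 | 90 | F | ops | 20
ops | 90 | eve | 9 | 90 | A | hr | 2
After SELECT (2 rows):
cities.score | sales.tag
9 | F
9 | A

== RESULT ==
cities.score | sales.tag
9 | F
9 | A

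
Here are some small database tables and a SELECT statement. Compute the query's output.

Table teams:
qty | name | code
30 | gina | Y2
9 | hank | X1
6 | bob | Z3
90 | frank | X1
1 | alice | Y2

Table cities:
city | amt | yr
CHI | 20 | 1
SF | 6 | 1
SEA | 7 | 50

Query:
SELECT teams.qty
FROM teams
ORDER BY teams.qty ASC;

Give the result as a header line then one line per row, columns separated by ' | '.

== RESULT ==
teams.qty
1
6
9
30
90

Derivation:
After SELECT (5 rows):
teams.qty
30
9
6
90
1
After ORDER BY (5 rows):
teams.qty
1
6
9
30
90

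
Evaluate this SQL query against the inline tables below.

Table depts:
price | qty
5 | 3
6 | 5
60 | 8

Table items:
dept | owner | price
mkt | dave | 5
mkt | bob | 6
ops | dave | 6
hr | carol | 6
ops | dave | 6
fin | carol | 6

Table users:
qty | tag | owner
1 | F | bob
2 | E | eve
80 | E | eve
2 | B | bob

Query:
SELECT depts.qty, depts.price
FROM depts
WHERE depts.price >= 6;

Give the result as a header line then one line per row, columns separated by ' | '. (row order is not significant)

After WHERE (2 rows):
depts.price | depts.qty
6 | 5
60 | 8
After SELECT (2 rows):
depts.qty | depts.price
5 | 6
8 | 60

== RESULT ==
depts.qty | depts.price
5 | 6
8 | 60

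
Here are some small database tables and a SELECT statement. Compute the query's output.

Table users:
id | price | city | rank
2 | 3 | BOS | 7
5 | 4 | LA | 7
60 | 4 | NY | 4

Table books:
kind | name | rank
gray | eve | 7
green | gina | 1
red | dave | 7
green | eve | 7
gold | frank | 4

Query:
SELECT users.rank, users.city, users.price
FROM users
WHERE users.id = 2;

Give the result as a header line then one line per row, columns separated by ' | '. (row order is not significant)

After WHERE (1 rows):
users.id | users.price | users.city | users.rank
2 | 3 | BOS | 7
After SELECT (1 rows):
users.rank | users.city | users.price
7 | BOS | 3

== RESULT ==
users.rank | users.city | users.price
7 | BOS | 3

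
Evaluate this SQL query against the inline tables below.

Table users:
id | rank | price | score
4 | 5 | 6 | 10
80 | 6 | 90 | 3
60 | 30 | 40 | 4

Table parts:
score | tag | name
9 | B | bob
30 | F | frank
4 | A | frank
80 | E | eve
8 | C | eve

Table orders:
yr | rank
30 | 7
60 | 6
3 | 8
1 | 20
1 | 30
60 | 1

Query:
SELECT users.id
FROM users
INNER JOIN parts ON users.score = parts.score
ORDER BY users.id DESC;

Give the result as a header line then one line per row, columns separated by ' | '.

After JOIN parts (1 rows):
users.id | users.rank | users.price | users.score | parts.score | parts.tag | parts.name
60 | 30 | 40 | 4 | 4 | A | frank
After SELECT (1 rows):
users.id
60
After ORDER BY (1 rows):
users.id
60

== RESULT ==
users.id
60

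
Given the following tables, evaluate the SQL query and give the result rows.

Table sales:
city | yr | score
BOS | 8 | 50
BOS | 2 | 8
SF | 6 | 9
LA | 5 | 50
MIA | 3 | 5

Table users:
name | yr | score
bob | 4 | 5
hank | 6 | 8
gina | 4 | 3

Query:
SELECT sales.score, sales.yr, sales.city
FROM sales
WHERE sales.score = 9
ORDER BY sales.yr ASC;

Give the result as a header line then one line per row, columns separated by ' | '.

== RESULT ==
sales.score | sales.yr | sales.city
9 | 6 | SF

Derivation:
After WHERE (1 rows):
sales.city | sales.yr | sales.score
SF | 6 | 9
After SELECT (1 rows):
sales.score | sales.yr | sales.city
9 | 6 | SF
After ORDER BY (1 rows):
sales.score | sales.yr | sales.city
9 | 6 | SF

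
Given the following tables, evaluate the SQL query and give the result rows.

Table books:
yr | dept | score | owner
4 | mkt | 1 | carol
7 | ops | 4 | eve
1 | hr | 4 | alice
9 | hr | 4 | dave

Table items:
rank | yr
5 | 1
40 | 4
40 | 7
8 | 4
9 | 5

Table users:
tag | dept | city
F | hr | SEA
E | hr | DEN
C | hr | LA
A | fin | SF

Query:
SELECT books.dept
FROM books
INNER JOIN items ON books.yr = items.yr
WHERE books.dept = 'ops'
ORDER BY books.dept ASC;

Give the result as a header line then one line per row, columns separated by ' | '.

After JOIN items (4 rows):
books.yr | books.dept | books.score | books.owner | items.rank | items.yr
4 | mkt | 1 | carol | 40 | 4
4 | mkt | 1 | carol | 8 | 4
7 | ops | 4 | eve | 40 | 7
1 | hr | 4 | alice | 5 | 1
After WHERE (1 rows):
books.yr | books.dept | books.score | books.owner | items.rank | items.yr
7 | ops | 4 | eve | 40 | 7
After SELECT (1 rows):
books.dept
ops
After ORDER BY (1 rows):
books.dept
ops

== RESULT ==
books.dept
ops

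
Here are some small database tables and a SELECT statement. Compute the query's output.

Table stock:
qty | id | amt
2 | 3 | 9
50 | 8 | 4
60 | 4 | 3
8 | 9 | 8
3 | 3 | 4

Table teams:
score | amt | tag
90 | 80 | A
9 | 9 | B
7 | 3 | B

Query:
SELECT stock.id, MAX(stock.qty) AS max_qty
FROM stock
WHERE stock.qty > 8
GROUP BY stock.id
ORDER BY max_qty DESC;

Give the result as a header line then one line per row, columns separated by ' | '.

== RESULT ==
stock.id | max_qty
4 | 60
8 | 50

Derivation:
After WHERE (2 rows):
stock.qty | stock.id | stock.amt
50 | 8 | 4
60 | 4 | 3
After GROUP BY (2 rows):
stock.id | max_qty
8 | 50
4 | 60
After ORDER BY (2 rows):
stock.id | max_qty
4 | 60
8 | 50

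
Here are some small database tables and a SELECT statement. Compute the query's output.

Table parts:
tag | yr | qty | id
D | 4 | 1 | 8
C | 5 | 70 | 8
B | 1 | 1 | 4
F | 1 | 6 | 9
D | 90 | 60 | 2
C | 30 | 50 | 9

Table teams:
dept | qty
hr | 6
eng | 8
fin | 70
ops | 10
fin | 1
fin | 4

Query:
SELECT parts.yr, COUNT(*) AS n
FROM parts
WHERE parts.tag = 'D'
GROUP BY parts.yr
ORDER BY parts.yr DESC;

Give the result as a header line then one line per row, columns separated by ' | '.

== RESULT ==
parts.yr | n
90 | 1
4 | 1

Derivation:
After WHERE (2 rows):
parts.tag | parts.yr | parts.qty | parts.id
D | 4 | 1 | 8
D | 90 | 60 | 2
After GROUP BY (2 rows):
parts.yr | n
4 | 1
90 | 1
After ORDER BY (2 rows):
parts.yr | n
90 | 1
4 | 1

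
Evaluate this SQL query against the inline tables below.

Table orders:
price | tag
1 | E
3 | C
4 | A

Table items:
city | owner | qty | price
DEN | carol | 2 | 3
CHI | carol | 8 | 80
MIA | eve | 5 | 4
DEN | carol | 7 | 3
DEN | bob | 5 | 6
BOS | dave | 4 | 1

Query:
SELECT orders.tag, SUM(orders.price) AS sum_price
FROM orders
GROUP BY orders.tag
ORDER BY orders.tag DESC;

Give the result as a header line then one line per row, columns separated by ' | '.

After GROUP BY (3 rows):
orders.tag | sum_price
E | 1
C | 3
A | 4
After ORDER BY (3 rows):
orders.tag | sum_price
E | 1
C | 3
A | 4

== RESULT ==
orders.tag | sum_price
E | 1
C | 3
A | 4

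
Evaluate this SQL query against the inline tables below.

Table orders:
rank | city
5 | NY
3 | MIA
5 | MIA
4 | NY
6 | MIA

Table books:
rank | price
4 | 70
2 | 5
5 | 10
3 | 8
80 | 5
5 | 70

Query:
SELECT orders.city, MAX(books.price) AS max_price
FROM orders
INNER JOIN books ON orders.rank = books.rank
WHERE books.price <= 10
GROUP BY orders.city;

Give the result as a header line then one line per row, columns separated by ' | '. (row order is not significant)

== RESULT ==
orders.city | max_price
NY | 10
MIA | 10

Derivation:
After JOIN books (6 rows):
orders.rank | orders.city | books.rank | books.price
5 | NY | 5 | 10
5 | NY | 5 | 70
3 | MIA | 3 | 8
5 | MIA | 5 | 10
5 | MIA | 5 | 70
4 | NY | 4 | 70
After WHERE (3 rows):
orders.rank | orders.city | books.rank | books.price
5 | NY | 5 | 10
3 | MIA | 3 | 8
5 | MIA | 5 | 10
After GROUP BY (2 rows):
orders.city | max_price
NY | 10
MIA | 10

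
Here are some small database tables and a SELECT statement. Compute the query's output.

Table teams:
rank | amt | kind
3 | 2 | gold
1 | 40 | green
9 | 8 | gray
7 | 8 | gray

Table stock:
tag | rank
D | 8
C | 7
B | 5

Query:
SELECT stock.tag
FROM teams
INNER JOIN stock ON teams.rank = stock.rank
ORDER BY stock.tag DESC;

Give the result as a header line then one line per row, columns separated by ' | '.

== RESULT ==
stock.tag
C

Derivation:
After JOIN stock (1 rows):
teams.rank | teams.amt | teams.kind | stock.tag | stock.rank
7 | 8 | gray | C | 7
After SELECT (1 rows):
stock.tag
C
After ORDER BY (1 rows):
stock.tag
C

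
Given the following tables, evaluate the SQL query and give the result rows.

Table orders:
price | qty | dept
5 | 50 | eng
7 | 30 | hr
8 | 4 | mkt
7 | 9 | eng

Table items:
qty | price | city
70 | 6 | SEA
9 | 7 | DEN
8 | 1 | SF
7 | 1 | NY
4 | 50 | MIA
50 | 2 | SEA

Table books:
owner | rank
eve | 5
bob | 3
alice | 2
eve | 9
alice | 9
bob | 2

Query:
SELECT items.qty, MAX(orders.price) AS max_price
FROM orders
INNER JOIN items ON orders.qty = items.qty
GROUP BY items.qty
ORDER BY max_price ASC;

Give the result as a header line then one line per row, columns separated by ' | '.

== RESULT ==
items.qty | max_price
50 | 5
9 | 7
4 | 8

Derivation:
After JOIN items (3 rows):
orders.price | orders.qty | orders.dept | items.qty | items.price | items.city
5 | 50 | eng | 50 | 2 | SEA
8 | 4 | mkt | 4 | 50 | MIA
7 | 9 | eng | 9 | 7 | DEN
After GROUP BY (3 rows):
items.qty | max_price
50 | 5
4 | 8
9 | 7
After ORDER BY (3 rows):
items.qty | max_price
50 | 5
9 | 7
4 | 8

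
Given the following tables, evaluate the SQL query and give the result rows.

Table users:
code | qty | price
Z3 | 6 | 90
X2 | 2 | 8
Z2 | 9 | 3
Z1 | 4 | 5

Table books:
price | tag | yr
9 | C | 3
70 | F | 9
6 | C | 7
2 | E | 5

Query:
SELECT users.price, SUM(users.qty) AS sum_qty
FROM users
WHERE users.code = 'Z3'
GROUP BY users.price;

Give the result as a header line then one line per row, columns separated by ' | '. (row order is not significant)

== RESULT ==
users.price | sum_qty
90 | 6

Derivation:
After WHERE (1 rows):
users.code | users.qty | users.price
Z3 | 6 | 90
After GROUP BY (1 rows):
users.price | sum_qty
90 | 6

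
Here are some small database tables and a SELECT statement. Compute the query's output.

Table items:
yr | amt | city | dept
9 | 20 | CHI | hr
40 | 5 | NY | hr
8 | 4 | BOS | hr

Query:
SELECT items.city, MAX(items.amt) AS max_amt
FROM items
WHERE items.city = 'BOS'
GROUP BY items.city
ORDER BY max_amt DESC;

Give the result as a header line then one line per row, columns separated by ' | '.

After WHERE (1 rows):
items.yr | items.amt | items.city | items.dept
8 | 4 | BOS | hr
After GROUP BY (1 rows):
items.city | max_amt
BOS | 4
After ORDER BY (1 rows):
items.city | max_amt
BOS | 4

== RESULT ==
items.city | max_amt
BOS | 4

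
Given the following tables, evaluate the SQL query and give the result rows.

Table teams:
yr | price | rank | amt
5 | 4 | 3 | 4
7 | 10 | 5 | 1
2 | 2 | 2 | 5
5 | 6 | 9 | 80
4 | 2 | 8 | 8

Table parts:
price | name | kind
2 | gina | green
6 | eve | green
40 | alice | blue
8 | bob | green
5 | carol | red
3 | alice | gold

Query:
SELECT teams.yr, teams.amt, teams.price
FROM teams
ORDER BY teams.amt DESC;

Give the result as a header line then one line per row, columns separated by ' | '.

After SELECT (5 rows):
teams.yr | teams.amt | teams.price
5 | 4 | 4
7 | 1 | 10
2 | 5 | 2
5 | 80 | 6
4 | 8 | 2
After ORDER BY (5 rows):
teams.yr | teams.amt | teams.price
5 | 80 | 6
4 | 8 | 2
2 | 5 | 2
5 | 4 | 4
7 | 1 | 10

== RESULT ==
teams.yr | teams.amt | teams.price
5 | 80 | 6
4 | 8 | 2
2 | 5 | 2
5 | 4 | 4
7 | 1 | 10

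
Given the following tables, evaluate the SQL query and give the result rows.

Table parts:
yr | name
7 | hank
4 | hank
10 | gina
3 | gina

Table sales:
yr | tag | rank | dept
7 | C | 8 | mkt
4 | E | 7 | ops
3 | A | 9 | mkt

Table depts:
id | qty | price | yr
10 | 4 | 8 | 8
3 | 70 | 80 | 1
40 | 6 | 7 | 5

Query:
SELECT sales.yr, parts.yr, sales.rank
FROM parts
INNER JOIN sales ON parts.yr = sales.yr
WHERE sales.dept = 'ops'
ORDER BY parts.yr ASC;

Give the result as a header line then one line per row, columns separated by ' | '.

== RESULT ==
sales.yr | parts.yr | sales.rank
4 | 4 | 7

Derivation:
After JOIN sales (3 rows):
parts.yr | parts.name | sales.yr | sales.tag | sales.rank | sales.dept
7 | hank | 7 | C | 8 | mkt
4 | hank | 4 | E | 7 | ops
3 | gina | 3 | A | 9 | mkt
After WHERE (1 rows):
parts.yr | parts.name | sales.yr | sales.tag | sales.rank | sales.dept
4 | hank | 4 | E | 7 | ops
After SELECT (1 rows):
sales.yr | parts.yr | sales.rank
4 | 4 | 7
After ORDER BY (1 rows):
sales.yr | parts.yr | sales.rank
4 | 4 | 7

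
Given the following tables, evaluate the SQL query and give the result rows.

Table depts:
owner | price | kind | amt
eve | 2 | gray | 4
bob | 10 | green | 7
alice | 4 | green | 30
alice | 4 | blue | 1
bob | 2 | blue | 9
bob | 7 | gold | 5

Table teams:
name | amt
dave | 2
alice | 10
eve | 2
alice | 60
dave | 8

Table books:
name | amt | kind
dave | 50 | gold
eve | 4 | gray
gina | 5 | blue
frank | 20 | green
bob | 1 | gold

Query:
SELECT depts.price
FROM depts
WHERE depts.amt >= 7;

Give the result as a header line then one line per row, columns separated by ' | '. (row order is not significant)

== RESULT ==
depts.price
10
4
2

Derivation:
After WHERE (3 rows):
depts.owner | depts.price | depts.kind | depts.amt
bob | 10 | green | 7
alice | 4 | green | 30
bob | 2 | blue | 9
After SELECT (3 rows):
depts.price
10
4
2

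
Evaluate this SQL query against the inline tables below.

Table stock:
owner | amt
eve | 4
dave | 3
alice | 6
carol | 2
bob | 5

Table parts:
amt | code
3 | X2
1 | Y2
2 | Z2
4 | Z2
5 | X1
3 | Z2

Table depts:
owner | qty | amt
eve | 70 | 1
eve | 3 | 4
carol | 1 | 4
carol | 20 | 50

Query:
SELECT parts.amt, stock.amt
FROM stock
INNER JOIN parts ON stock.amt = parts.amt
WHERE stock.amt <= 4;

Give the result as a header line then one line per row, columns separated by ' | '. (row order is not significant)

After JOIN parts (5 rows):
stock.owner | stock.amt | parts.amt | parts.code
eve | 4 | 4 | Z2
dave | 3 | 3 | X2
dave | 3 | 3 | Z2
carol | 2 | 2 | Z2
bob | 5 | 5 | X1
After WHERE (4 rows):
stock.owner | stock.amt | parts.amt | parts.code
eve | 4 | 4 | Z2
dave | 3 | 3 | X2
dave | 3 | 3 | Z2
carol | 2 | 2 | Z2
After SELECT (4 rows):
parts.amt | stock.amt
4 | 4
3 | 3
3 | 3
2 | 2

== RESULT ==
parts.amt | stock.amt
4 | 4
3 | 3
3 | 3
2 | 2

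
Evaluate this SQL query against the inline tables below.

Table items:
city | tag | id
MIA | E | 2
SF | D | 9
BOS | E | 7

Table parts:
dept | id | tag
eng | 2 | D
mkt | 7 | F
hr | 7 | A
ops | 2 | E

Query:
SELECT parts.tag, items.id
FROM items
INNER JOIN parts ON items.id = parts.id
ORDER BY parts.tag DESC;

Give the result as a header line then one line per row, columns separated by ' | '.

== RESULT ==
parts.tag | items.id
F | 7
E | 2
D | 2
A | 7

Derivation:
After JOIN parts (4 rows):
items.city | items.tag | items.id | parts.dept | parts.id | parts.tag
MIA | E | 2 | eng | 2 | D
MIA | E | 2 | ops | 2 | E
BOS | E | 7 | mkt | 7 | F
BOS | E | 7 | hr | 7 | A
After SELECT (4 rows):
parts.tag | items.id
D | 2
E | 2
F | 7
A | 7
After ORDER BY (4 rows):
parts.tag | items.id
F | 7
E | 2
D | 2
A | 7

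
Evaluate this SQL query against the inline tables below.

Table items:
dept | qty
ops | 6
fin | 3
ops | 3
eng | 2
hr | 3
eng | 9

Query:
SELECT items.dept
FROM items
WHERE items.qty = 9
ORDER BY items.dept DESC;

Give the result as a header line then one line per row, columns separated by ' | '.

== RESULT ==
items.dept
eng

Derivation:
After WHERE (1 rows):
items.dept | items.qty
eng | 9
After SELECT (1 rows):
items.dept
eng
After ORDER BY (1 rows):
items.dept
eng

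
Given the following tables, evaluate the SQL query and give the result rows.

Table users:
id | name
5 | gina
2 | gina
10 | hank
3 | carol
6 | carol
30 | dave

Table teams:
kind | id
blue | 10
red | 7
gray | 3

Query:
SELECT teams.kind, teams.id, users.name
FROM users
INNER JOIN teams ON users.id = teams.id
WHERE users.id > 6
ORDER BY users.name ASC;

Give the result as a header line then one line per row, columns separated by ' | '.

== RESULT ==
teams.kind | teams.id | users.name
blue | 10 | hank

Derivation:
After JOIN teams (2 rows):
users.id | users.name | teams.kind | teams.id
10 | hank | blue | 10
3 | carol | gray | 3
After WHERE (1 rows):
users.id | users.name | teams.kind | teams.id
10 | hank | blue | 10
After SELECT (1 rows):
teams.kind | teams.id | users.name
blue | 10 | hank
After ORDER BY (1 rows):
teams.kind | teams.id | users.name
blue | 10 | hank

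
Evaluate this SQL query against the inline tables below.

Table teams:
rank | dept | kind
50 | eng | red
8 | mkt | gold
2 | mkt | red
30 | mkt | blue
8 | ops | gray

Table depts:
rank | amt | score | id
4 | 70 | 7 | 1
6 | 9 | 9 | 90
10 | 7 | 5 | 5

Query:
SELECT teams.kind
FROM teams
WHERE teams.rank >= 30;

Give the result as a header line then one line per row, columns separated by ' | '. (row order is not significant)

After WHERE (2 rows):
teams.rank | teams.dept | teams.kind
50 | eng | red
30 | mkt | blue
After SELECT (2 rows):
teams.kind
red
blue

== RESULT ==
teams.kind
red
blue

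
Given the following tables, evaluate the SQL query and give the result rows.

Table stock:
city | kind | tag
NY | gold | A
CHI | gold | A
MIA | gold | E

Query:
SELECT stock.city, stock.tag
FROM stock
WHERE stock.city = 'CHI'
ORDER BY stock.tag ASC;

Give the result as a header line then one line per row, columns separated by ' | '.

== RESULT ==
stock.city | stock.tag
CHI | A

Derivation:
After WHERE (1 rows):
stock.city | stock.kind | stock.tag
CHI | gold | A
After SELECT (1 rows):
stock.city | stock.tag
CHI | A
After ORDER BY (1 rows):
stock.city | stock.tag
CHI | A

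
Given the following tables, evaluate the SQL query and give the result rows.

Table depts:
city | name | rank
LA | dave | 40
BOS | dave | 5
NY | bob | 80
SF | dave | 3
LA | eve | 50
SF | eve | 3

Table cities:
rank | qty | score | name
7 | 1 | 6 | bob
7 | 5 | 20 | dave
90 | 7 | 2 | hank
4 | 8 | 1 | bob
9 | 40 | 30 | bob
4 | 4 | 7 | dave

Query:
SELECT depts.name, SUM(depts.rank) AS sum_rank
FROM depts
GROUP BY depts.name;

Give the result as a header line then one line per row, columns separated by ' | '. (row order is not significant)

After GROUP BY (3 rows):
depts.name | sum_rank
dave | 48
bob | 80
eve | 53

== RESULT ==
depts.name | sum_rank
dave | 48
bob | 80
eve | 53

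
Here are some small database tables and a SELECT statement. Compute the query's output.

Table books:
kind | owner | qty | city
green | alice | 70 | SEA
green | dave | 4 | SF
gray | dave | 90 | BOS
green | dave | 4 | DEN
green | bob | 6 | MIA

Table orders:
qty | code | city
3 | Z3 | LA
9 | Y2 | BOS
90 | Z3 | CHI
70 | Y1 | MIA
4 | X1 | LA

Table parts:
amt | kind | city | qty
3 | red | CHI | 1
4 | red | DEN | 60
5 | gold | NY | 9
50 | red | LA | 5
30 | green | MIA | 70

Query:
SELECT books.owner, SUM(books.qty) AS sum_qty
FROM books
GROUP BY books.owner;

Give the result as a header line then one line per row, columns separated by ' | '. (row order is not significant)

== RESULT ==
books.owner | sum_qty
alice | 70
dave | 98
bob | 6

Derivation:
After GROUP BY (3 rows):
books.owner | sum_qty
alice | 70
dave | 98
bob | 6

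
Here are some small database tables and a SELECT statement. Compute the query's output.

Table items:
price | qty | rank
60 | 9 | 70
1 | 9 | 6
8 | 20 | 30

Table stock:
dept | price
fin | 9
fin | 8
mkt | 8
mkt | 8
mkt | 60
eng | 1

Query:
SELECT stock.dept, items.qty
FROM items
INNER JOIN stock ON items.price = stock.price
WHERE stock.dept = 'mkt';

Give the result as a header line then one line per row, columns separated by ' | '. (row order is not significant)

== RESULT ==
stock.dept | items.qty
mkt | 9
mkt | 20
mkt | 20

Derivation:
After JOIN stock (5 rows):
items.price | items.qty | items.rank | stock.dept | stock.price
60 | 9 | 70 | mkt | 60
1 | 9 | 6 | eng | 1
8 | 20 | 30 | fin | 8
8 | 20 | 30 | mkt | 8
8 | 20 | 30 | mkt | 8
After WHERE (3 rows):
items.price | items.qty | items.rank | stock.dept | stock.price
60 | 9 | 70 | mkt | 60
8 | 20 | 30 | mkt | 8
8 | 20 | 30 | mkt | 8
After SELECT (3 rows):
stock.dept | items.qty
mkt | 9
mkt | 20
mkt | 20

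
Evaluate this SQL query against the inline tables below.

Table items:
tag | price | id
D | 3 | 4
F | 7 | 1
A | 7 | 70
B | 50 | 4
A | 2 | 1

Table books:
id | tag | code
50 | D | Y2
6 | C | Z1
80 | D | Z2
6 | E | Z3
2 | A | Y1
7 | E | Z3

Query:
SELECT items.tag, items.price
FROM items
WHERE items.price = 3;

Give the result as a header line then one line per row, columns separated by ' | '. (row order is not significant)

== RESULT ==
items.tag | items.price
D | 3

Derivation:
After WHERE (1 rows):
items.tag | items.price | items.id
D | 3 | 4
After SELECT (1 rows):
items.tag | items.price
D | 3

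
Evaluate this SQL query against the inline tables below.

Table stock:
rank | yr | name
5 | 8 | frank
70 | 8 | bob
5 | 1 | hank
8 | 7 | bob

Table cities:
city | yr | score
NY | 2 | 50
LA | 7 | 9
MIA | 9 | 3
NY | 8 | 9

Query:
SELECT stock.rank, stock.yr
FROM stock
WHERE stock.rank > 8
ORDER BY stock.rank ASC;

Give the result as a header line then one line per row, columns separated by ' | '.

== RESULT ==
stock.rank | stock.yr
70 | 8

Derivation:
After WHERE (1 rows):
stock.rank | stock.yr | stock.name
70 | 8 | bob
After SELECT (1 rows):
stock.rank | stock.yr
70 | 8
After ORDER BY (1 rows):
stock.rank | stock.yr
70 | 8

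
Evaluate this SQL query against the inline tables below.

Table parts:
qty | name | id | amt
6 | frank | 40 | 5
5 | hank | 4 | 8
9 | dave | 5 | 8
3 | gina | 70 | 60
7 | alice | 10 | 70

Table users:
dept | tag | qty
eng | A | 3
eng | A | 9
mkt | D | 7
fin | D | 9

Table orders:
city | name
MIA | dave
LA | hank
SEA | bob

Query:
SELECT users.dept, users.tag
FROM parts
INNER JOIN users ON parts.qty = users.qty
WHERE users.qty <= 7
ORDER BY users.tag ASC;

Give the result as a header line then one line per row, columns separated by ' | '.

== RESULT ==
users.dept | users.tag
eng | A
mkt | D

Derivation:
After JOIN users (4 rows):
parts.qty | parts.name | parts.id | parts.amt | users.dept | users.tag | users.qty
9 | dave | 5 | 8 | eng | A | 9
9 | dave | 5 | 8 | fin | D | 9
3 | gina | 70 | 60 | eng | A | 3
7 | alice | 10 | 70 | mkt | D | 7
After WHERE (2 rows):
parts.qty | parts.name | parts.id | parts.amt | users.dept | users.tag | users.qty
3 | gina | 70 | 60 | eng | A | 3
7 | alice | 10 | 70 | mkt | D | 7
After SELECT (2 rows):
users.dept | users.tag
eng | A
mkt | D
After ORDER BY (2 rows):
users.dept | users.tag
eng | A
mkt | D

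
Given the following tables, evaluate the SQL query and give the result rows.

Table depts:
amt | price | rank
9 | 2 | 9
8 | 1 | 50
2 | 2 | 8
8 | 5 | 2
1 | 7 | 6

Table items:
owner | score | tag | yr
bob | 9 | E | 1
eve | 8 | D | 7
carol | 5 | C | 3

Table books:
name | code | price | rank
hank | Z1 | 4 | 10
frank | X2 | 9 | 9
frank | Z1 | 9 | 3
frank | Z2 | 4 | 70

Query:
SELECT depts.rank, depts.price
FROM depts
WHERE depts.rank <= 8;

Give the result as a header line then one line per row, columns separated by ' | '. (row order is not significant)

== RESULT ==
depts.rank | depts.price
8 | 2
2 | 5
6 | 7

Derivation:
After WHERE (3 rows):
depts.amt | depts.price | depts.rank
2 | 2 | 8
8 | 5 | 2
1 | 7 | 6
After SELECT (3 rows):
depts.rank | depts.price
8 | 2
2 | 5
6 | 7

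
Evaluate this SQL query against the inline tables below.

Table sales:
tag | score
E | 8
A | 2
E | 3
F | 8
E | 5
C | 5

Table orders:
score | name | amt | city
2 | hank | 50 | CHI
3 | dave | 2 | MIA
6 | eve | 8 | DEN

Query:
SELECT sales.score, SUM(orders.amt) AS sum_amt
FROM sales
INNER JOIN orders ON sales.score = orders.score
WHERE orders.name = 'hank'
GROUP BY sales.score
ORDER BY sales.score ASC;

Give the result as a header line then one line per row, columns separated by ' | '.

After JOIN orders (2 rows):
sales.tag | sales.score | orders.score | orders.name | orders.amt | orders.city
A | 2 | 2 | hank | 50 | CHI
E | 3 | 3 | dave | 2 | MIA
After WHERE (1 rows):
sales.tag | sales.score | orders.score | orders.name | orders.amt | orders.city
A | 2 | 2 | hank | 50 | CHI
After GROUP BY (1 rows):
sales.score | sum_amt
2 | 50
After ORDER BY (1 rows):
sales.score | sum_amt
2 | 50

== RESULT ==
sales.score | sum_amt
2 | 50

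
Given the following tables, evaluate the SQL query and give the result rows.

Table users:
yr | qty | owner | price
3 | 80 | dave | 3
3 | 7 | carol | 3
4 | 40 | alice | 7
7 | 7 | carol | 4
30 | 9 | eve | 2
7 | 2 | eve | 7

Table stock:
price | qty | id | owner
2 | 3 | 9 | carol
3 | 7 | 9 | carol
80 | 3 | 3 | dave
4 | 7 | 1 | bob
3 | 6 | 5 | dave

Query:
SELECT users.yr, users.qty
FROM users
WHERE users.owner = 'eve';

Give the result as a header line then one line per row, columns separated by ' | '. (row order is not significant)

After WHERE (2 rows):
users.yr | users.qty | users.owner | users.price
30 | 9 | eve | 2
7 | 2 | eve | 7
After SELECT (2 rows):
users.yr | users.qty
30 | 9
7 | 2

== RESULT ==
users.yr | users.qty
30 | 9
7 | 2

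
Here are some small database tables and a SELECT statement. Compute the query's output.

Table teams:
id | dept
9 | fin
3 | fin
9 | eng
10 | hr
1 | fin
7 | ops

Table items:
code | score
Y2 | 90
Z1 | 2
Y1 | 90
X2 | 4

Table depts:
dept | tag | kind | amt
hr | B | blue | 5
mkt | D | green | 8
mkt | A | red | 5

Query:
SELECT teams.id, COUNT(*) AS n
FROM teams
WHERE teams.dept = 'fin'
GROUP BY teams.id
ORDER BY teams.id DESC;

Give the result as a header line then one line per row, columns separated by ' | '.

After WHERE (3 rows):
teams.id | teams.dept
9 | fin
3 | fin
1 | fin
After GROUP BY (3 rows):
teams.id | n
9 | 1
3 | 1
1 | 1
After ORDER BY (3 rows):
teams.id | n
9 | 1
3 | 1
1 | 1

== RESULT ==
teams.id | n
9 | 1
3 | 1
1 | 1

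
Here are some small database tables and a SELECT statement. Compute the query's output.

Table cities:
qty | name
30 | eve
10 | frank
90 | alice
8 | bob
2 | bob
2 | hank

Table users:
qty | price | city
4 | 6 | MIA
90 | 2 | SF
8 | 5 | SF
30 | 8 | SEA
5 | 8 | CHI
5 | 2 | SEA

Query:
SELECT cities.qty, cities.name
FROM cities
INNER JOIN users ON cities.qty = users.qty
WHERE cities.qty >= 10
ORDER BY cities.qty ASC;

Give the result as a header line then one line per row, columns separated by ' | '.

== RESULT ==
cities.qty | cities.name
30 | eve
90 | alice

Derivation:
After JOIN users (3 rows):
cities.qty | cities.name | users.qty | users.price | users.city
30 | eve | 30 | 8 | SEA
90 | alice | 90 | 2 | SF
8 | bob | 8 | 5 | SF
After WHERE (2 rows):
cities.qty | cities.name | users.qty | users.price | users.city
30 | eve | 30 | 8 | SEA
90 | alice | 90 | 2 | SF
After SELECT (2 rows):
cities.qty | cities.name
30 | eve
90 | alice
After ORDER BY (2 rows):
cities.qty | cities.name
30 | eve
90 | alice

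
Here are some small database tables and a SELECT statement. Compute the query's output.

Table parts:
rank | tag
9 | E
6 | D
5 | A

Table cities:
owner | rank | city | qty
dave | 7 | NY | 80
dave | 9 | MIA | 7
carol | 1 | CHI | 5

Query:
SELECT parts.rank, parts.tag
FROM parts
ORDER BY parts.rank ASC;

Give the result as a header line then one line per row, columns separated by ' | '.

After SELECT (3 rows):
parts.rank | parts.tag
9 | E
6 | D
5 | A
After ORDER BY (3 rows):
parts.rank | parts.tag
5 | A
6 | D
9 | E

== RESULT ==
parts.rank | parts.tag
5 | A
6 | D
9 | E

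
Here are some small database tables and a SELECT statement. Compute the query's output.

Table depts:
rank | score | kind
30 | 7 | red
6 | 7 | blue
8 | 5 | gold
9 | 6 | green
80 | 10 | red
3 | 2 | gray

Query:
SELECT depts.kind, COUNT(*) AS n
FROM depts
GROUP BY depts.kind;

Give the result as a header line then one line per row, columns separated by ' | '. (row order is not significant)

After GROUP BY (5 rows):
depts.kind | n
red | 2
blue | 1
gold | 1
green | 1
gray | 1

== RESULT ==
depts.kind | n
red | 2
blue | 1
gold | 1
green | 1
gray | 1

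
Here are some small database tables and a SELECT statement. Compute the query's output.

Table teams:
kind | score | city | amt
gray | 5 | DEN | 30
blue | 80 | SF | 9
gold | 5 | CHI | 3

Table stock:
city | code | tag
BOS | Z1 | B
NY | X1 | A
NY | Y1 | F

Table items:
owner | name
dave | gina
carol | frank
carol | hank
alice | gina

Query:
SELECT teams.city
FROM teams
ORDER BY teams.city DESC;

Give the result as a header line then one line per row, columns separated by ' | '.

== RESULT ==
teams.city
SF
DEN
CHI

Derivation:
After SELECT (3 rows):
teams.city
DEN
SF
CHI
After ORDER BY (3 rows):
teams.city
SF
DEN
CHI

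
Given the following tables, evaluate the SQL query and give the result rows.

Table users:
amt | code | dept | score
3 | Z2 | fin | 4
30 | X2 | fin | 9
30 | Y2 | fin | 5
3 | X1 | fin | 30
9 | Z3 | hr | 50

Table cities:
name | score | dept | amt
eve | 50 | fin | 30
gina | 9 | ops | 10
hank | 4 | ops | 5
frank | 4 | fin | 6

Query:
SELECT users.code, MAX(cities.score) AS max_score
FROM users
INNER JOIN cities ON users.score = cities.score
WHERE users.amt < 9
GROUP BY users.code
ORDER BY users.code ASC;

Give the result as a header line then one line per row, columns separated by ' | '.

== RESULT ==
users.code | max_score
Z2 | 4

Derivation:
After JOIN cities (4 rows):
users.amt | users.code | users.dept | users.score | cities.name | cities.score | cities.dept | cities.amt
3 | Z2 | fin | 4 | hank | 4 | ops | 5
3 | Z2 | fin | 4 | frank | 4 | fin | 6
30 | X2 | fin | 9 | gina | 9 | ops | 10
9 | Z3 | hr | 50 | eve | 50 | fin | 30
After WHERE (2 rows):
users.amt | users.code | users.dept | users.score | cities.name | cities.score | cities.dept | cities.amt
3 | Z2 | fin | 4 | hank | 4 | ops | 5
3 | Z2 | fin | 4 | frank | 4 | fin | 6
After GROUP BY (1 rows):
users.code | max_score
Z2 | 4
After ORDER BY (1 rows):
users.code | max_score
Z2 | 4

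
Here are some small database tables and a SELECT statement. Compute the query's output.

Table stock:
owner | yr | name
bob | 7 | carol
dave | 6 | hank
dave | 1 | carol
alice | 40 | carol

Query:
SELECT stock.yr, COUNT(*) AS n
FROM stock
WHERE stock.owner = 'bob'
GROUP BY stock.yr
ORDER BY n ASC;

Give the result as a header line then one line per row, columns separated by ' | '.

== RESULT ==
stock.yr | n
7 | 1

Derivation:
After WHERE (1 rows):
stock.owner | stock.yr | stock.name
bob | 7 | carol
After GROUP BY (1 rows):
stock.yr | n
7 | 1
After ORDER BY (1 rows):
stock.yr | n
7 | 1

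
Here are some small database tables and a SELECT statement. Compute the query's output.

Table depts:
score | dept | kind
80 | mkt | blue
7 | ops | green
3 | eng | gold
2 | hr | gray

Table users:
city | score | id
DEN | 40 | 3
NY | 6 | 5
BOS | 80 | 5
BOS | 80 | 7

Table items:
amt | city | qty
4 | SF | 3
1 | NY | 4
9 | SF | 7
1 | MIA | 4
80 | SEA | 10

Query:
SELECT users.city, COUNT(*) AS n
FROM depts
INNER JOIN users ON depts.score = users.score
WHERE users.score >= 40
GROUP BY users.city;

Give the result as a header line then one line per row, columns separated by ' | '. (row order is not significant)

After JOIN users (2 rows):
depts.score | depts.dept | depts.kind | users.city | users.score | users.id
80 | mkt | blue | BOS | 80 | 5
80 | mkt | blue | BOS | 80 | 7
After WHERE (2 rows):
depts.score | depts.dept | depts.kind | users.city | users.score | users.id
80 | mkt | blue | BOS | 80 | 5
80 | mkt | blue | BOS | 80 | 7
After GROUP BY (1 rows):
users.city | n
BOS | 2

== RESULT ==
users.city | n
BOS | 2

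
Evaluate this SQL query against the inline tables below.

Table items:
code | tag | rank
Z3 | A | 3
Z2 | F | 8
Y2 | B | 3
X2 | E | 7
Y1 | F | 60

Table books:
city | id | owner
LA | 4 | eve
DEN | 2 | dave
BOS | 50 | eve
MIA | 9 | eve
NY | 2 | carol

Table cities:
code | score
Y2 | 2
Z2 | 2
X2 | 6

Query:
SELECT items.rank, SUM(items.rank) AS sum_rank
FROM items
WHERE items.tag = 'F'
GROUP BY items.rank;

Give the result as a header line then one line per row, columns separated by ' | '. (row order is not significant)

After WHERE (2 rows):
items.code | items.tag | items.rank
Z2 | F | 8
Y1 | F | 60
After GROUP BY (2 rows):
items.rank | sum_rank
8 | 8
60 | 60

== RESULT ==
items.rank | sum_rank
8 | 8
60 | 60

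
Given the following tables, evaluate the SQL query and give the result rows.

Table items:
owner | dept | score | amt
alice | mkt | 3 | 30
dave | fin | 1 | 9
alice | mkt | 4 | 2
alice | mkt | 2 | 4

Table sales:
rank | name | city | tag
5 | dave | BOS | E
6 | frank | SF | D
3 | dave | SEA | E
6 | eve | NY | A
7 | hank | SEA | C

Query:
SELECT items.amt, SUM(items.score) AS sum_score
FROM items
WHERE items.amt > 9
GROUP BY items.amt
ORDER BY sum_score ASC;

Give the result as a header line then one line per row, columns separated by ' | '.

== RESULT ==
items.amt | sum_score
30 | 3

Derivation:
After WHERE (1 rows):
items.owner | items.dept | items.score | items.amt
alice | mkt | 3 | 30
After GROUP BY (1 rows):
items.amt | sum_score
30 | 3
After ORDER BY (1 rows):
items.amt | sum_score
30 | 3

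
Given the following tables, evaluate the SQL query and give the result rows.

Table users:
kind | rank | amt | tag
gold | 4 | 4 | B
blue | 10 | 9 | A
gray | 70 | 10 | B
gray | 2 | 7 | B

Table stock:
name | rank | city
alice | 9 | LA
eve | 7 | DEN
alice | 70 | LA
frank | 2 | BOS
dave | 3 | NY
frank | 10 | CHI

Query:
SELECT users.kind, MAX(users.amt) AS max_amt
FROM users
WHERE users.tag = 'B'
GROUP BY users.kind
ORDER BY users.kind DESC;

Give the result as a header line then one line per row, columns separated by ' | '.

After WHERE (3 rows):
users.kind | users.rank | users.amt | users.tag
gold | 4 | 4 | B
gray | 70 | 10 | B
gray | 2 | 7 | B
After GROUP BY (2 rows):
users.kind | max_amt
gold | 4
gray | 10
After ORDER BY (2 rows):
users.kind | max_amt
gray | 10
gold | 4

== RESULT ==
users.kind | max_amt
gray | 10
gold | 4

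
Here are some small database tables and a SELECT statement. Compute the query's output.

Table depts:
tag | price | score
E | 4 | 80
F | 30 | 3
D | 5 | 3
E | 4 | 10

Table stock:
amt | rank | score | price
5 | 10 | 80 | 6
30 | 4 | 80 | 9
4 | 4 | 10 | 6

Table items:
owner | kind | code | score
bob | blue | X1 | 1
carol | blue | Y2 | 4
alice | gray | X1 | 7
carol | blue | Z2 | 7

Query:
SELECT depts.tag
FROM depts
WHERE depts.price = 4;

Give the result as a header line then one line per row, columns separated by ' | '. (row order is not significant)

== RESULT ==
depts.tag
E
E

Derivation:
After WHERE (2 rows):
depts.tag | depts.price | depts.score
E | 4 | 80
E | 4 | 10
After SELECT (2 rows):
depts.tag
E
E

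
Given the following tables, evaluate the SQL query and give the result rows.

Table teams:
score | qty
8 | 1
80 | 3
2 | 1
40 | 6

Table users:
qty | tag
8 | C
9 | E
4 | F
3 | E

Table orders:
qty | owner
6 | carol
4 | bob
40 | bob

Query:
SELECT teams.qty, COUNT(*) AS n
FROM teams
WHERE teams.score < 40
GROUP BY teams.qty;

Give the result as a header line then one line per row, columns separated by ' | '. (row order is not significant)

After WHERE (2 rows):
teams.score | teams.qty
8 | 1
2 | 1
After GROUP BY (1 rows):
teams.qty | n
1 | 2

== RESULT ==
teams.qty | n
1 | 2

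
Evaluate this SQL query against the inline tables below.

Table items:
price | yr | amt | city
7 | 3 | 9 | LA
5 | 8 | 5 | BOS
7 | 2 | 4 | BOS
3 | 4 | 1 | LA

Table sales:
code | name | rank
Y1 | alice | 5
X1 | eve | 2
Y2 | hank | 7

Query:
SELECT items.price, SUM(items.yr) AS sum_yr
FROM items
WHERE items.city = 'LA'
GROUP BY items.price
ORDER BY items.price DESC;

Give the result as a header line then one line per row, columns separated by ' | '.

== RESULT ==
items.price | sum_yr
7 | 3
3 | 4

Derivation:
After WHERE (2 rows):
items.price | items.yr | items.amt | items.city
7 | 3 | 9 | LA
3 | 4 | 1 | LA
After GROUP BY (2 rows):
items.price | sum_yr
7 | 3
3 | 4
After ORDER BY (2 rows):
items.price | sum_yr
7 | 3
3 | 4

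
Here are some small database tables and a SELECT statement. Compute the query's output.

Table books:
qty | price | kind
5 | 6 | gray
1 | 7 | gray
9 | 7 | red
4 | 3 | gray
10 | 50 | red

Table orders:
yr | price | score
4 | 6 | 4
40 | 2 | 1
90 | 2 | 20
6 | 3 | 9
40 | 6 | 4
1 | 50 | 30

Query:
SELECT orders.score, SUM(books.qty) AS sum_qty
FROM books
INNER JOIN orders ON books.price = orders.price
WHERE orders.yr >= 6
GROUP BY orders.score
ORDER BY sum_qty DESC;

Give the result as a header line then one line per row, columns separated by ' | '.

== RESULT ==
orders.score | sum_qty
4 | 5
9 | 4

Derivation:
After JOIN orders (4 rows):
books.qty | books.price | books.kind | orders.yr | orders.price | orders.score
5 | 6 | gray | 4 | 6 | 4
5 | 6 | gray | 40 | 6 | 4
4 | 3 | gray | 6 | 3 | 9
10 | 50 | red | 1 | 50 | 30
After WHERE (2 rows):
books.qty | books.price | books.kind | orders.yr | orders.price | orders.score
5 | 6 | gray | 40 | 6 | 4
4 | 3 | gray | 6 | 3 | 9
After GROUP BY (2 rows):
orders.score | sum_qty
4 | 5
9 | 4
After ORDER BY (2 rows):
orders.score | sum_qty
4 | 5
9 | 4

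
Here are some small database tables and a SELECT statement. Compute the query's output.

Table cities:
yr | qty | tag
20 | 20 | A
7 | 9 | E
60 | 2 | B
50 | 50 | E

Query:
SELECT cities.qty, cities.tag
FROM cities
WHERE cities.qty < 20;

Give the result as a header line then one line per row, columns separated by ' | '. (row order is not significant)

== RESULT ==
cities.qty | cities.tag
9 | E
2 | B

Derivation:
After WHERE (2 rows):
cities.yr | cities.qty | cities.tag
7 | 9 | E
60 | 2 | B
After SELECT (2 rows):
cities.qty | cities.tag
9 | E
2 | B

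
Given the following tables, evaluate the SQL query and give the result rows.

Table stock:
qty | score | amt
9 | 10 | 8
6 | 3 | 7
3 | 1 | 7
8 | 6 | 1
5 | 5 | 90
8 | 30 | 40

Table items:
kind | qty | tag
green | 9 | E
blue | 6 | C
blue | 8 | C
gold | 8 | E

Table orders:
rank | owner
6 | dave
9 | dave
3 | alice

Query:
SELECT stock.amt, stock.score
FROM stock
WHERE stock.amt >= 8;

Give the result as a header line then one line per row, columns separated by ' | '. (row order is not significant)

After WHERE (3 rows):
stock.qty | stock.score | stock.amt
9 | 10 | 8
5 | 5 | 90
8 | 30 | 40
After SELECT (3 rows):
stock.amt | stock.score
8 | 10
90 | 5
40 | 30

== RESULT ==
stock.amt | stock.score
8 | 10
90 | 5
40 | 30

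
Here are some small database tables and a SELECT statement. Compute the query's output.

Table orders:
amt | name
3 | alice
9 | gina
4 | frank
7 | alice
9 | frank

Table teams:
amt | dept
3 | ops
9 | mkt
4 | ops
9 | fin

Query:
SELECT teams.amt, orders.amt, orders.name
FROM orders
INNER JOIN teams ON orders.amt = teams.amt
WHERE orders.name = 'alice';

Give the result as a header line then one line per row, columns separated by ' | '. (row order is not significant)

After JOIN teams (6 rows):
orders.amt | orders.name | teams.amt | teams.dept
3 | alice | 3 | ops
9 | gina | 9 | mkt
9 | gina | 9 | fin
4 | frank | 4 | ops
9 | frank | 9 | mkt
9 | frank | 9 | fin
After WHERE (1 rows):
orders.amt | orders.name | teams.amt | teams.dept
3 | alice | 3 | ops
After SELECT (1 rows):
teams.amt | orders.amt | orders.name
3 | 3 | alice

== RESULT ==
teams.amt | orders.amt | orders.name
3 | 3 | alice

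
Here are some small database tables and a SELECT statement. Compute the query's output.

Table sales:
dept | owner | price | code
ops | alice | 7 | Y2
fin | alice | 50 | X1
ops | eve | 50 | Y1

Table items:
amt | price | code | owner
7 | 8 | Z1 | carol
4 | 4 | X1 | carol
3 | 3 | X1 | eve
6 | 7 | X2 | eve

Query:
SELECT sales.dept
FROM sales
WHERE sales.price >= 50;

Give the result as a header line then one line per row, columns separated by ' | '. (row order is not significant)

After WHERE (2 rows):
sales.dept | sales.owner | sales.price | sales.code
fin | alice | 50 | X1
ops | eve | 50 | Y1
After SELECT (2 rows):
sales.dept
fin
ops

== RESULT ==
sales.dept
fin
ops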